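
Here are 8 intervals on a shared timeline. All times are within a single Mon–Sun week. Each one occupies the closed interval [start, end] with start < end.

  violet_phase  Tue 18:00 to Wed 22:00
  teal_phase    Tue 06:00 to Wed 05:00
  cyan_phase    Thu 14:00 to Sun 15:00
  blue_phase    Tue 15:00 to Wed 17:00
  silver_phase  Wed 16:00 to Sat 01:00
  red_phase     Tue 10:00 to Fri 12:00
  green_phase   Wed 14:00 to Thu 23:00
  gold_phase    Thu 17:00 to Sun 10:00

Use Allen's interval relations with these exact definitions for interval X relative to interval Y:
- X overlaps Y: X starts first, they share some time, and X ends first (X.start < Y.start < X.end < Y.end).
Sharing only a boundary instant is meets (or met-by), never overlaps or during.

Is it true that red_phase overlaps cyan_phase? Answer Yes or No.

Yes

red_phase = [Tue 10:00, Fri 12:00], cyan_phase = [Thu 14:00, Sun 15:00].
Actual relation of red_phase to cyan_phase: overlaps.
Asked whether 'overlaps' holds → Yes.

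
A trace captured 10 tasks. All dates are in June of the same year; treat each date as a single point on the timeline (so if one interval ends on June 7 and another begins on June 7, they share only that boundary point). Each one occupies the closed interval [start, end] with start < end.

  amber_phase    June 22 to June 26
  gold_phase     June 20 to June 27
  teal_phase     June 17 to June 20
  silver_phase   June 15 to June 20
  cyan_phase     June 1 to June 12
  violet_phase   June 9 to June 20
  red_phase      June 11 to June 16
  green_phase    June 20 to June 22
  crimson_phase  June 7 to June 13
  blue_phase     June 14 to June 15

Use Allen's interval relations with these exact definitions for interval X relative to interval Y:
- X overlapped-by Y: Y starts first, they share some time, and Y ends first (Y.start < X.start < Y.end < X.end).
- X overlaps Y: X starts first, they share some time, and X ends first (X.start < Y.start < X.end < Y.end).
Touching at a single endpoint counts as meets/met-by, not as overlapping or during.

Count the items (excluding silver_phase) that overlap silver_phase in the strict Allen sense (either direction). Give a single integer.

Target silver_phase = [June 15, June 20].
amber_phase [June 22, June 26] → after → no.
blue_phase [June 14, June 15] → meets → no.
crimson_phase [June 7, June 13] → before → no.
cyan_phase [June 1, June 12] → before → no.
gold_phase [June 20, June 27] → met-by → no.
green_phase [June 20, June 22] → met-by → no.
red_phase [June 11, June 16] → overlaps → counts.
teal_phase [June 17, June 20] → finishes → no.
violet_phase [June 9, June 20] → finished-by → no.
Total: 1.

1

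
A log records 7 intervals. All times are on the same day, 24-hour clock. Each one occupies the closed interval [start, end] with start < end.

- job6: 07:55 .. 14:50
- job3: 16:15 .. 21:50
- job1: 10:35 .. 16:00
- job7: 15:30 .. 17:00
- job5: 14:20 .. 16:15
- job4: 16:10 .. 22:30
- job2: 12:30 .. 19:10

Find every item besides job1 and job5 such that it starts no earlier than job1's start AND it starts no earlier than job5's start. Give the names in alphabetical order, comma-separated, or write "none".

Conditions: its start is no earlier than job1's start (X.start >= 10:35) AND its start is no earlier than job5's start (X.start >= 14:20).
job2: start 12:30 >= 10:35? ✓; start 12:30 >= 14:20? ✗ → no.
job3: start 16:15 >= 10:35? ✓; start 16:15 >= 14:20? ✓ → yes.
job4: start 16:10 >= 10:35? ✓; start 16:10 >= 14:20? ✓ → yes.
job6: start 07:55 >= 10:35? ✗; start 07:55 >= 14:20? ✗ → no.
job7: start 15:30 >= 10:35? ✓; start 15:30 >= 14:20? ✓ → yes.
Result: job3, job4, job7.

job3, job4, job7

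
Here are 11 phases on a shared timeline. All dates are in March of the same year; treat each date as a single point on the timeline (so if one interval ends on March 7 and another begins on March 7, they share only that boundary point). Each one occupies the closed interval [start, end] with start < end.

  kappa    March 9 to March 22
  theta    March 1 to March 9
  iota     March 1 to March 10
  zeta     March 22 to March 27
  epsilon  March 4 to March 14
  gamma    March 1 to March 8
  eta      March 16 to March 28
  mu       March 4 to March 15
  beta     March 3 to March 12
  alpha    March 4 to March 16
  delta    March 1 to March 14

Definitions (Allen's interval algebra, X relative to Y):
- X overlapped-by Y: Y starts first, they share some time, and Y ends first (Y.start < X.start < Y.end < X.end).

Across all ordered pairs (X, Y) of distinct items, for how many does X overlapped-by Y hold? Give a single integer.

Checking all 110 ordered pairs for relation 'overlapped-by'; matching pairs in alphabetical order:
(alpha, beta): alpha overlapped-by beta ✓
(alpha, delta): alpha overlapped-by delta ✓
(alpha, gamma): alpha overlapped-by gamma ✓
(alpha, iota): alpha overlapped-by iota ✓
(alpha, theta): alpha overlapped-by theta ✓
(beta, gamma): beta overlapped-by gamma ✓
(beta, iota): beta overlapped-by iota ✓
(beta, theta): beta overlapped-by theta ✓
(epsilon, beta): epsilon overlapped-by beta ✓
(epsilon, gamma): epsilon overlapped-by gamma ✓
(epsilon, iota): epsilon overlapped-by iota ✓
(epsilon, theta): epsilon overlapped-by theta ✓
(eta, kappa): eta overlapped-by kappa ✓
(kappa, alpha): kappa overlapped-by alpha ✓
(kappa, beta): kappa overlapped-by beta ✓
(kappa, delta): kappa overlapped-by delta ✓
(kappa, epsilon): kappa overlapped-by epsilon ✓
(kappa, iota): kappa overlapped-by iota ✓
(kappa, mu): kappa overlapped-by mu ✓
(mu, beta): mu overlapped-by beta ✓
(mu, delta): mu overlapped-by delta ✓
(mu, gamma): mu overlapped-by gamma ✓
(mu, iota): mu overlapped-by iota ✓
(mu, theta): mu overlapped-by theta ✓
Count: 24.

24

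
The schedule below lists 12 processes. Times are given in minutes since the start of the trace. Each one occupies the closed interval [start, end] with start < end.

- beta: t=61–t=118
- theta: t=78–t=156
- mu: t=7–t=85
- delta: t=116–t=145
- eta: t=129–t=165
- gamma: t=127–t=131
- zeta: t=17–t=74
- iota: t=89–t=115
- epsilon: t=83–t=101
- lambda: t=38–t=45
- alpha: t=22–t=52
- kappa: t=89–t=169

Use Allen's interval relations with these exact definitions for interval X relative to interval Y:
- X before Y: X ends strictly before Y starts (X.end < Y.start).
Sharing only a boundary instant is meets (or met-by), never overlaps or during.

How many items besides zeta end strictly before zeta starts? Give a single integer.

0

Target zeta = [t=17, t=74].
alpha [t=22, t=52] → during → no.
beta [t=61, t=118] → overlapped-by → no.
delta [t=116, t=145] → after → no.
epsilon [t=83, t=101] → after → no.
eta [t=129, t=165] → after → no.
gamma [t=127, t=131] → after → no.
iota [t=89, t=115] → after → no.
kappa [t=89, t=169] → after → no.
lambda [t=38, t=45] → during → no.
mu [t=7, t=85] → contains → no.
theta [t=78, t=156] → after → no.
Total: 0.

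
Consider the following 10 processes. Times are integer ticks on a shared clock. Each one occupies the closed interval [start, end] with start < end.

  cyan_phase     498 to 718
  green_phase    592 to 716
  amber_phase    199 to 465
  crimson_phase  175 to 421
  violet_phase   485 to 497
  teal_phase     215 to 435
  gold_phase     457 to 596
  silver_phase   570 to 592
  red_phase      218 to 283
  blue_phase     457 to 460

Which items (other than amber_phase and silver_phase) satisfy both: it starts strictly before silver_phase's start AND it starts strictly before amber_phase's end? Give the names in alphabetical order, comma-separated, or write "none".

blue_phase, crimson_phase, gold_phase, red_phase, teal_phase

Conditions: its start is strictly before silver_phase's start (X.start < 570) AND its start is strictly before amber_phase's end (X.start < 465).
blue_phase: start 457 < 570? ✓; start 457 < 465? ✓ → yes.
crimson_phase: start 175 < 570? ✓; start 175 < 465? ✓ → yes.
cyan_phase: start 498 < 570? ✓; start 498 < 465? ✗ → no.
gold_phase: start 457 < 570? ✓; start 457 < 465? ✓ → yes.
green_phase: start 592 < 570? ✗; start 592 < 465? ✗ → no.
red_phase: start 218 < 570? ✓; start 218 < 465? ✓ → yes.
teal_phase: start 215 < 570? ✓; start 215 < 465? ✓ → yes.
violet_phase: start 485 < 570? ✓; start 485 < 465? ✗ → no.
Result: blue_phase, crimson_phase, gold_phase, red_phase, teal_phase.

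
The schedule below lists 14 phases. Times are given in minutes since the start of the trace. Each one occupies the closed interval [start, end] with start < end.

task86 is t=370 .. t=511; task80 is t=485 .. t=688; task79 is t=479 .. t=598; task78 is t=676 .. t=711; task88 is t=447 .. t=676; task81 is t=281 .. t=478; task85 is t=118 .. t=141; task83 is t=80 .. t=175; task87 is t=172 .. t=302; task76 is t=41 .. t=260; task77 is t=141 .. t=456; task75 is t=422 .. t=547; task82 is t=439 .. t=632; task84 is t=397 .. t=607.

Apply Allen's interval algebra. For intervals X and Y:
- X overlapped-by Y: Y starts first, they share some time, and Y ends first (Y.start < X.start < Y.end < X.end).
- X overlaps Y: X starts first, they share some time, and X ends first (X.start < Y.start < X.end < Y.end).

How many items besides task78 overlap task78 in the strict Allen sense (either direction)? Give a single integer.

1

Target task78 = [t=676, t=711].
task75 [t=422, t=547] → before → no.
task76 [t=41, t=260] → before → no.
task77 [t=141, t=456] → before → no.
task79 [t=479, t=598] → before → no.
task80 [t=485, t=688] → overlaps → counts.
task81 [t=281, t=478] → before → no.
task82 [t=439, t=632] → before → no.
task83 [t=80, t=175] → before → no.
task84 [t=397, t=607] → before → no.
task85 [t=118, t=141] → before → no.
task86 [t=370, t=511] → before → no.
task87 [t=172, t=302] → before → no.
task88 [t=447, t=676] → meets → no.
Total: 1.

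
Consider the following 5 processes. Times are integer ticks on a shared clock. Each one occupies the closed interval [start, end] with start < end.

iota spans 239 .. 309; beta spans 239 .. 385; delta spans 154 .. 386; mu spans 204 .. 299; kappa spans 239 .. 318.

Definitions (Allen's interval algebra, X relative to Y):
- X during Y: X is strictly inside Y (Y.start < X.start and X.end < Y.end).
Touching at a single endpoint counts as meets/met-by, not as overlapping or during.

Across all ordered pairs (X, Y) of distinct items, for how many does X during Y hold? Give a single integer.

Checking all 20 ordered pairs for relation 'during'; matching pairs in alphabetical order:
(beta, delta): beta during delta ✓
(iota, delta): iota during delta ✓
(kappa, delta): kappa during delta ✓
(mu, delta): mu during delta ✓
Count: 4.

4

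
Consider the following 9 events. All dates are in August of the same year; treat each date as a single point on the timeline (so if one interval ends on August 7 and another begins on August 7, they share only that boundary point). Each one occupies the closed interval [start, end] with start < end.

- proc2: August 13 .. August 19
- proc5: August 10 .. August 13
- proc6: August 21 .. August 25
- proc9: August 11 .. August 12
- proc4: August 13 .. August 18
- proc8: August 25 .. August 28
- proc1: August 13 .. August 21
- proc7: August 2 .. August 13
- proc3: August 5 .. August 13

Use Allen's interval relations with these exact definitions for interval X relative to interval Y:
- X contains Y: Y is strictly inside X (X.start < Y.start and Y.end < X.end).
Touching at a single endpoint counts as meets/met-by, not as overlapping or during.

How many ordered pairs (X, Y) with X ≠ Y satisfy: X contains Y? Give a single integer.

Checking all 72 ordered pairs for relation 'contains'; matching pairs in alphabetical order:
(proc3, proc9): proc3 contains proc9 ✓
(proc5, proc9): proc5 contains proc9 ✓
(proc7, proc9): proc7 contains proc9 ✓
Count: 3.

3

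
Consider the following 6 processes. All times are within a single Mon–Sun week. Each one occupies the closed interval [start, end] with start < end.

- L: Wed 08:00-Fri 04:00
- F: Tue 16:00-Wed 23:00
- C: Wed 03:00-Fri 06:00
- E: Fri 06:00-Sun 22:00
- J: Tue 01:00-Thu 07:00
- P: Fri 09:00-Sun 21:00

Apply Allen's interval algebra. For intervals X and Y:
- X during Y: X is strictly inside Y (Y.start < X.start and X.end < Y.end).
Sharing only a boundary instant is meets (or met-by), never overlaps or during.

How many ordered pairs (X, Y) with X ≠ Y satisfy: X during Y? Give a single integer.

3

Checking all 30 ordered pairs for relation 'during'; matching pairs in alphabetical order:
(F, J): F during J ✓
(L, C): L during C ✓
(P, E): P during E ✓
Count: 3.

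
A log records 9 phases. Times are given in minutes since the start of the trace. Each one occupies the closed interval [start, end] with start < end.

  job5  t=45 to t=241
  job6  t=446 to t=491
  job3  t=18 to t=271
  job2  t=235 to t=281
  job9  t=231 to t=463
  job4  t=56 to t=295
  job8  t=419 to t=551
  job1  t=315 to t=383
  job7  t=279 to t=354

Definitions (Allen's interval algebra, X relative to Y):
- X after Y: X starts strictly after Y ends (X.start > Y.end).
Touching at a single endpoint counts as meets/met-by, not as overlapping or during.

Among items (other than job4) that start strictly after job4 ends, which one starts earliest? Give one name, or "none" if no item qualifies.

job1

Target job4 = [t=56, t=295].
job1 [t=315, t=383] → after → candidate.
job2 [t=235, t=281] → during → excluded.
job3 [t=18, t=271] → overlaps → excluded.
job5 [t=45, t=241] → overlaps → excluded.
job6 [t=446, t=491] → after → candidate.
job7 [t=279, t=354] → overlapped-by → excluded.
job8 [t=419, t=551] → after → candidate.
job9 [t=231, t=463] → overlapped-by → excluded.
Among candidates, earliest start is t=315 → job1.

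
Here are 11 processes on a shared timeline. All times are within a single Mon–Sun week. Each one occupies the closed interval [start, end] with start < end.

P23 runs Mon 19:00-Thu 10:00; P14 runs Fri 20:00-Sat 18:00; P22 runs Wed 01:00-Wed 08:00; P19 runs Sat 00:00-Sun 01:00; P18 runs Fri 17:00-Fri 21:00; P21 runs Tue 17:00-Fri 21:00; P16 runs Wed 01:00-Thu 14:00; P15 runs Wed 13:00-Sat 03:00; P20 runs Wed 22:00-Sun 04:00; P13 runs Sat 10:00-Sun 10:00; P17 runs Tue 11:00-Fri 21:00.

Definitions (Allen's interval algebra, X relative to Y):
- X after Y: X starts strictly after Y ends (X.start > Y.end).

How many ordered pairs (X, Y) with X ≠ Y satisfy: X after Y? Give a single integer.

21

Checking all 110 ordered pairs for relation 'after'; matching pairs in alphabetical order:
(P13, P15): P13 after P15 ✓
(P13, P16): P13 after P16 ✓
(P13, P17): P13 after P17 ✓
(P13, P18): P13 after P18 ✓
(P13, P21): P13 after P21 ✓
(P13, P22): P13 after P22 ✓
(P13, P23): P13 after P23 ✓
(P14, P16): P14 after P16 ✓
(P14, P22): P14 after P22 ✓
(P14, P23): P14 after P23 ✓
(P15, P22): P15 after P22 ✓
(P18, P16): P18 after P16 ✓
(P18, P22): P18 after P22 ✓
(P18, P23): P18 after P23 ✓
(P19, P16): P19 after P16 ✓
(P19, P17): P19 after P17 ✓
(P19, P18): P19 after P18 ✓
(P19, P21): P19 after P21 ✓
(P19, P22): P19 after P22 ✓
(P19, P23): P19 after P23 ✓
(P20, P22): P20 after P22 ✓
Count: 21.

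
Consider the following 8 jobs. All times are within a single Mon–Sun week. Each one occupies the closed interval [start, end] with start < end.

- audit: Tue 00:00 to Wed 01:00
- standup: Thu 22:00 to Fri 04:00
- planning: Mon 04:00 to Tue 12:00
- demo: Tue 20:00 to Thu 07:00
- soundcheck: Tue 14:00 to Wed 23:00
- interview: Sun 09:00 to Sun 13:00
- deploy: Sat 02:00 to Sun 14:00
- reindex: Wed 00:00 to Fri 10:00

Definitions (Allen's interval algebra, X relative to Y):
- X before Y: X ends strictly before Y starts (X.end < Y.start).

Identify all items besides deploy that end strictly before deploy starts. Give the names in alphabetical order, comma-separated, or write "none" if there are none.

Target deploy = [Sat 02:00, Sun 14:00].
audit [Tue 00:00, Wed 01:00] → before → yes.
demo [Tue 20:00, Thu 07:00] → before → yes.
interview [Sun 09:00, Sun 13:00] → during → no.
planning [Mon 04:00, Tue 12:00] → before → yes.
reindex [Wed 00:00, Fri 10:00] → before → yes.
soundcheck [Tue 14:00, Wed 23:00] → before → yes.
standup [Thu 22:00, Fri 04:00] → before → yes.
Result: audit, demo, planning, reindex, soundcheck, standup.

audit, demo, planning, reindex, soundcheck, standup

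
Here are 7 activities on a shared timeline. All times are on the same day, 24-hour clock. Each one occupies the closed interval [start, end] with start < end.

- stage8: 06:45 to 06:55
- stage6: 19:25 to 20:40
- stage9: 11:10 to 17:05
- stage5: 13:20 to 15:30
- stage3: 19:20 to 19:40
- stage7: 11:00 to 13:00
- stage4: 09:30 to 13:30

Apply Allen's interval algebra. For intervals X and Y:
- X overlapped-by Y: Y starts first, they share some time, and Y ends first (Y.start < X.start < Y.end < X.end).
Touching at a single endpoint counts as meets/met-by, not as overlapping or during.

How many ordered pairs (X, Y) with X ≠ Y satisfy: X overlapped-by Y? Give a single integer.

4

Checking all 42 ordered pairs for relation 'overlapped-by'; matching pairs in alphabetical order:
(stage5, stage4): stage5 overlapped-by stage4 ✓
(stage6, stage3): stage6 overlapped-by stage3 ✓
(stage9, stage4): stage9 overlapped-by stage4 ✓
(stage9, stage7): stage9 overlapped-by stage7 ✓
Count: 4.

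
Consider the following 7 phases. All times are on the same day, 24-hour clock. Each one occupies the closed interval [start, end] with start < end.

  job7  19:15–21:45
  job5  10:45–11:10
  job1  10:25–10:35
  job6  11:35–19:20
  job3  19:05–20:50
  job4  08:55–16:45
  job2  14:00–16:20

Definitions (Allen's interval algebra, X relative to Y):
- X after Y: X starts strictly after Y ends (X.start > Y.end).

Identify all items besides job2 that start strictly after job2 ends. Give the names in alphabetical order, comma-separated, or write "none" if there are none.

Target job2 = [14:00, 16:20].
job1 [10:25, 10:35] → before → no.
job3 [19:05, 20:50] → after → yes.
job4 [08:55, 16:45] → contains → no.
job5 [10:45, 11:10] → before → no.
job6 [11:35, 19:20] → contains → no.
job7 [19:15, 21:45] → after → yes.
Result: job3, job7.

job3, job7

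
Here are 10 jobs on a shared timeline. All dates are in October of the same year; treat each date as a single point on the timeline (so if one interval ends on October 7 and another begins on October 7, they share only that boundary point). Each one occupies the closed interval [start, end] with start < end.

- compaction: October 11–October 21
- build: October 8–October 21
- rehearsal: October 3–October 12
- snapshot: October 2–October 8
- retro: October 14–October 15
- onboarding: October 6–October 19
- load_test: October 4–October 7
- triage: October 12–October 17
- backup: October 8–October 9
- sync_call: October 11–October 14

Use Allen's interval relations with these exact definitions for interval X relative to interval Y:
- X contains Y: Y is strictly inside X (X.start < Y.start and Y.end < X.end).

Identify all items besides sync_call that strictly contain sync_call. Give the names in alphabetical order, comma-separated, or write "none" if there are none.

Target sync_call = [October 11, October 14].
backup [October 8, October 9] → before → no.
build [October 8, October 21] → contains → yes.
compaction [October 11, October 21] → started-by → no.
load_test [October 4, October 7] → before → no.
onboarding [October 6, October 19] → contains → yes.
rehearsal [October 3, October 12] → overlaps → no.
retro [October 14, October 15] → met-by → no.
snapshot [October 2, October 8] → before → no.
triage [October 12, October 17] → overlapped-by → no.
Result: build, onboarding.

build, onboarding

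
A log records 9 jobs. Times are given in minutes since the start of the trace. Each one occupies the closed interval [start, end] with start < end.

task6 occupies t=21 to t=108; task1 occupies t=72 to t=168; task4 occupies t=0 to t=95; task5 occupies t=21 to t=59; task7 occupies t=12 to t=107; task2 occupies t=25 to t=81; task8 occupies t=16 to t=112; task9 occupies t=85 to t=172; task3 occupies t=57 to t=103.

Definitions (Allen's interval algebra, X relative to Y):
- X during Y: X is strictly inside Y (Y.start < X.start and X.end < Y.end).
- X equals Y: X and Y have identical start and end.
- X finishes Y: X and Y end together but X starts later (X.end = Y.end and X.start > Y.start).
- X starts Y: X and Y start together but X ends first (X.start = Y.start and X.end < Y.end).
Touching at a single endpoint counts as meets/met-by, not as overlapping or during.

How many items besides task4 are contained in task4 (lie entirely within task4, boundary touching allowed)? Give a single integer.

Target task4 = [t=0, t=95].
task1 [t=72, t=168] → overlapped-by → no.
task2 [t=25, t=81] → during → counts.
task3 [t=57, t=103] → overlapped-by → no.
task5 [t=21, t=59] → during → counts.
task6 [t=21, t=108] → overlapped-by → no.
task7 [t=12, t=107] → overlapped-by → no.
task8 [t=16, t=112] → overlapped-by → no.
task9 [t=85, t=172] → overlapped-by → no.
Total: 2.

2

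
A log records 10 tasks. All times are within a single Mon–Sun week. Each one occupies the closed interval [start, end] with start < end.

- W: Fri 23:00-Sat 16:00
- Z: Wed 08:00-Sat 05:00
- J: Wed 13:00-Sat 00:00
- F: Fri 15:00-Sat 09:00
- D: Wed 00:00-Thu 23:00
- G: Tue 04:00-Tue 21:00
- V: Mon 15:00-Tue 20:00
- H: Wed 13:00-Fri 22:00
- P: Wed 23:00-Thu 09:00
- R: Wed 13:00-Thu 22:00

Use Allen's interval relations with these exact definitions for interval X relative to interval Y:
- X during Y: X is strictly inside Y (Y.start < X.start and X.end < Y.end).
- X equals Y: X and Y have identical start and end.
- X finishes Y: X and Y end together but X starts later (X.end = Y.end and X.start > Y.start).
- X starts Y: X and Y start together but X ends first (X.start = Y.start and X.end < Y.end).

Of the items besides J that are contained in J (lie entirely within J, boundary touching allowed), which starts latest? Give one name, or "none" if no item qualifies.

Target J = [Wed 13:00, Sat 00:00].
D [Wed 00:00, Thu 23:00] → overlaps → excluded.
F [Fri 15:00, Sat 09:00] → overlapped-by → excluded.
G [Tue 04:00, Tue 21:00] → before → excluded.
H [Wed 13:00, Fri 22:00] → starts → candidate.
P [Wed 23:00, Thu 09:00] → during → candidate.
R [Wed 13:00, Thu 22:00] → starts → candidate.
V [Mon 15:00, Tue 20:00] → before → excluded.
W [Fri 23:00, Sat 16:00] → overlapped-by → excluded.
Z [Wed 08:00, Sat 05:00] → contains → excluded.
Among candidates, latest start is Wed 23:00 → P.

P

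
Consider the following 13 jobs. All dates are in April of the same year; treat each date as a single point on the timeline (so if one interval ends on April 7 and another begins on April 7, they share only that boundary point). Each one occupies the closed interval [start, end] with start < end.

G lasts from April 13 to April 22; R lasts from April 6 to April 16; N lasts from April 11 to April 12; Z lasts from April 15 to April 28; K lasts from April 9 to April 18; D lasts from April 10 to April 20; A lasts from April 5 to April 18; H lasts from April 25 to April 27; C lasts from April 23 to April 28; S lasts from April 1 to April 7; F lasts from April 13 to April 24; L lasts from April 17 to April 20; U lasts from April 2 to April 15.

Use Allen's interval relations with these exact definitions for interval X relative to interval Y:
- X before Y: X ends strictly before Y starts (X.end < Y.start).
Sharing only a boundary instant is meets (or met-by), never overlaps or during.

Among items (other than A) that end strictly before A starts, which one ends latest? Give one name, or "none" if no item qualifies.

Target A = [April 5, April 18].
C [April 23, April 28] → after → excluded.
D [April 10, April 20] → overlapped-by → excluded.
F [April 13, April 24] → overlapped-by → excluded.
G [April 13, April 22] → overlapped-by → excluded.
H [April 25, April 27] → after → excluded.
K [April 9, April 18] → finishes → excluded.
L [April 17, April 20] → overlapped-by → excluded.
N [April 11, April 12] → during → excluded.
R [April 6, April 16] → during → excluded.
S [April 1, April 7] → overlaps → excluded.
U [April 2, April 15] → overlaps → excluded.
Z [April 15, April 28] → overlapped-by → excluded.
No candidates → none.

none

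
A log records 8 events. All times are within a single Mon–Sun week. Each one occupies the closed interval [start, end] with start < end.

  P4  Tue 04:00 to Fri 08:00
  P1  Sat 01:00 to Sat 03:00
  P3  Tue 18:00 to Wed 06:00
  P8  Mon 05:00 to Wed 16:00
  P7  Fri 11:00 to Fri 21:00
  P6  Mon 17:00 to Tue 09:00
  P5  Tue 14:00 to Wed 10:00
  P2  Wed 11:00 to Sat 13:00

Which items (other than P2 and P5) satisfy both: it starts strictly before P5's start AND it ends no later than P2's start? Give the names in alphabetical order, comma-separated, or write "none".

Conditions: its start is strictly before P5's start (X.start < Tue 14:00) AND its end is no later than P2's start (X.end <= Wed 11:00).
P1: start Sat 01:00 < Tue 14:00? ✗; end Sat 03:00 <= Wed 11:00? ✗ → no.
P3: start Tue 18:00 < Tue 14:00? ✗; end Wed 06:00 <= Wed 11:00? ✓ → no.
P4: start Tue 04:00 < Tue 14:00? ✓; end Fri 08:00 <= Wed 11:00? ✗ → no.
P6: start Mon 17:00 < Tue 14:00? ✓; end Tue 09:00 <= Wed 11:00? ✓ → yes.
P7: start Fri 11:00 < Tue 14:00? ✗; end Fri 21:00 <= Wed 11:00? ✗ → no.
P8: start Mon 05:00 < Tue 14:00? ✓; end Wed 16:00 <= Wed 11:00? ✗ → no.
Result: P6.

P6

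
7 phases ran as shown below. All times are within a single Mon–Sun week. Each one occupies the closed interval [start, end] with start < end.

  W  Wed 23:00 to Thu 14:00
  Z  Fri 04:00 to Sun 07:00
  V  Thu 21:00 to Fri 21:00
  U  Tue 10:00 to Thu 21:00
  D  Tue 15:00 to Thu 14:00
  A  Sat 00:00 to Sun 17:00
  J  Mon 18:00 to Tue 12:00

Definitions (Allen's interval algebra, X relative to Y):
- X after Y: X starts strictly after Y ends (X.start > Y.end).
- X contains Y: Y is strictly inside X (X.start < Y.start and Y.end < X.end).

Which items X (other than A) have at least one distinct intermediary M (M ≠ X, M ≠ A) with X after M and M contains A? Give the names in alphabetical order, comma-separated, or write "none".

none

Target A = [Sat 00:00, Sun 17:00].
Intermediaries M with M contains A: none.
Union: none.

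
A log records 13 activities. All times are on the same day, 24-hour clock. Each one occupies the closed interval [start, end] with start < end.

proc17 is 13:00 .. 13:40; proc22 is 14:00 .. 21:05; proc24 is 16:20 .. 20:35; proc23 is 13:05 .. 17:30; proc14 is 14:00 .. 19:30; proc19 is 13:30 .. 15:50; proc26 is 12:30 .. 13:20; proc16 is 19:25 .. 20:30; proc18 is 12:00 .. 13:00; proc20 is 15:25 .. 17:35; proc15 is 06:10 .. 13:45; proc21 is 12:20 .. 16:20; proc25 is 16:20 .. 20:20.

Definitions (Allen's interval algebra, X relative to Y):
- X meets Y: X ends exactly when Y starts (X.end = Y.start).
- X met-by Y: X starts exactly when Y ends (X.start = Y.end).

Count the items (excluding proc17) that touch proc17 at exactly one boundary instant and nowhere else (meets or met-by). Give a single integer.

1

Target proc17 = [13:00, 13:40].
proc14 [14:00, 19:30] → after → no.
proc15 [06:10, 13:45] → contains → no.
proc16 [19:25, 20:30] → after → no.
proc18 [12:00, 13:00] → meets → counts.
proc19 [13:30, 15:50] → overlapped-by → no.
proc20 [15:25, 17:35] → after → no.
proc21 [12:20, 16:20] → contains → no.
proc22 [14:00, 21:05] → after → no.
proc23 [13:05, 17:30] → overlapped-by → no.
proc24 [16:20, 20:35] → after → no.
proc25 [16:20, 20:20] → after → no.
proc26 [12:30, 13:20] → overlaps → no.
Total: 1.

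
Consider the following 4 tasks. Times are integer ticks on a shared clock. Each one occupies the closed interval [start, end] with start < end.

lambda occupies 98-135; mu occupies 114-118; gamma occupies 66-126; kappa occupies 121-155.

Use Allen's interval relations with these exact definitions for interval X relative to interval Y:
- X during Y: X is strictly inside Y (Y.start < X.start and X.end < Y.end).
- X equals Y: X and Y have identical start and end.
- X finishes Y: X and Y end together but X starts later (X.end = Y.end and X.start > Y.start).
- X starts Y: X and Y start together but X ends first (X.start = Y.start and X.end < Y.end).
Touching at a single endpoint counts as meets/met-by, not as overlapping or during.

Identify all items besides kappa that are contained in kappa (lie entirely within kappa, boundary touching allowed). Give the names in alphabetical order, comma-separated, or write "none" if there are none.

Target kappa = [121, 155].
gamma [66, 126] → overlaps → no.
lambda [98, 135] → overlaps → no.
mu [114, 118] → before → no.
Result: none.

none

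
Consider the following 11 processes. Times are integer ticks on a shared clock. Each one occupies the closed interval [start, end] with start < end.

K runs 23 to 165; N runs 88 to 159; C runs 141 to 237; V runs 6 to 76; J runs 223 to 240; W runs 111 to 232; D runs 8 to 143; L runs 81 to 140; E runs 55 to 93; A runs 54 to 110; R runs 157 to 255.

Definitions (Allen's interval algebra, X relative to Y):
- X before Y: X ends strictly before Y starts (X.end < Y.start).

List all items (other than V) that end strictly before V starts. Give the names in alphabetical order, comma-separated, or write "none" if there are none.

none

Target V = [6, 76].
A [54, 110] → overlapped-by → no.
C [141, 237] → after → no.
D [8, 143] → overlapped-by → no.
E [55, 93] → overlapped-by → no.
J [223, 240] → after → no.
K [23, 165] → overlapped-by → no.
L [81, 140] → after → no.
N [88, 159] → after → no.
R [157, 255] → after → no.
W [111, 232] → after → no.
Result: none.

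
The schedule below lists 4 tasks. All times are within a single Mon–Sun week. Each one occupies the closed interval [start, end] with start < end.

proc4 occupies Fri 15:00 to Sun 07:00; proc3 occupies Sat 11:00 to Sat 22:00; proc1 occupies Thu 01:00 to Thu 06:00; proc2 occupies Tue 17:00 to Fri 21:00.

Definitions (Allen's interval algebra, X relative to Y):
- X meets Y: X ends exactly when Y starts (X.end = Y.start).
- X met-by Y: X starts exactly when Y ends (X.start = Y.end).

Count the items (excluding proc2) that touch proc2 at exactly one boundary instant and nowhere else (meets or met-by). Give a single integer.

0

Target proc2 = [Tue 17:00, Fri 21:00].
proc1 [Thu 01:00, Thu 06:00] → during → no.
proc3 [Sat 11:00, Sat 22:00] → after → no.
proc4 [Fri 15:00, Sun 07:00] → overlapped-by → no.
Total: 0.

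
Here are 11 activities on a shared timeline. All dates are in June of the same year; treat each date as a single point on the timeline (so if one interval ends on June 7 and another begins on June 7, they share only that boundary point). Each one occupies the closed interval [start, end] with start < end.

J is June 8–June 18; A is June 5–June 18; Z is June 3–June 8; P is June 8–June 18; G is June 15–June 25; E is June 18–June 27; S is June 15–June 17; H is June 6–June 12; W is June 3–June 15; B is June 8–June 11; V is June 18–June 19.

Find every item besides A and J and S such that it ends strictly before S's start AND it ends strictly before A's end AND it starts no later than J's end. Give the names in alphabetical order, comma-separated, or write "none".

Conditions: its end is strictly before S's start (X.end < June 15) AND its end is strictly before A's end (X.end < June 18) AND its start is no later than J's end (X.start <= June 18).
B: end June 11 < June 15? ✓; end June 11 < June 18? ✓; start June 8 <= June 18? ✓ → yes.
E: end June 27 < June 15? ✗; end June 27 < June 18? ✗; start June 18 <= June 18? ✓ → no.
G: end June 25 < June 15? ✗; end June 25 < June 18? ✗; start June 15 <= June 18? ✓ → no.
H: end June 12 < June 15? ✓; end June 12 < June 18? ✓; start June 6 <= June 18? ✓ → yes.
P: end June 18 < June 15? ✗; end June 18 < June 18? ✗; start June 8 <= June 18? ✓ → no.
V: end June 19 < June 15? ✗; end June 19 < June 18? ✗; start June 18 <= June 18? ✓ → no.
W: end June 15 < June 15? ✗; end June 15 < June 18? ✓; start June 3 <= June 18? ✓ → no.
Z: end June 8 < June 15? ✓; end June 8 < June 18? ✓; start June 3 <= June 18? ✓ → yes.
Result: B, H, Z.

B, H, Z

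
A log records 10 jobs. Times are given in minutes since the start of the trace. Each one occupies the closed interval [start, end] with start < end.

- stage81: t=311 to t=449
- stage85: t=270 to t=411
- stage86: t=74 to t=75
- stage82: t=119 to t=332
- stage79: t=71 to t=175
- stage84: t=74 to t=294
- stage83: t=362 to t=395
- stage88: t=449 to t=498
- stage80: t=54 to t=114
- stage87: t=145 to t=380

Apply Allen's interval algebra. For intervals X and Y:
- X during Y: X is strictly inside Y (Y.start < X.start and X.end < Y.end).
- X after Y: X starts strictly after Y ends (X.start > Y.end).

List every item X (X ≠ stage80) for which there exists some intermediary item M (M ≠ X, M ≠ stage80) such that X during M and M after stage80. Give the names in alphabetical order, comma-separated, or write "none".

stage83

Target stage80 = [t=54, t=114].
Intermediaries M with M after stage80: stage81, stage82, stage83, stage85, stage87, stage88.
Via stage81 — items with X during stage81: stage83.
Via stage82 — items with X during stage82: none.
Via stage83 — items with X during stage83: none.
Via stage85 — items with X during stage85: stage83.
Via stage87 — items with X during stage87: none.
Via stage88 — items with X during stage88: none.
Union: stage83.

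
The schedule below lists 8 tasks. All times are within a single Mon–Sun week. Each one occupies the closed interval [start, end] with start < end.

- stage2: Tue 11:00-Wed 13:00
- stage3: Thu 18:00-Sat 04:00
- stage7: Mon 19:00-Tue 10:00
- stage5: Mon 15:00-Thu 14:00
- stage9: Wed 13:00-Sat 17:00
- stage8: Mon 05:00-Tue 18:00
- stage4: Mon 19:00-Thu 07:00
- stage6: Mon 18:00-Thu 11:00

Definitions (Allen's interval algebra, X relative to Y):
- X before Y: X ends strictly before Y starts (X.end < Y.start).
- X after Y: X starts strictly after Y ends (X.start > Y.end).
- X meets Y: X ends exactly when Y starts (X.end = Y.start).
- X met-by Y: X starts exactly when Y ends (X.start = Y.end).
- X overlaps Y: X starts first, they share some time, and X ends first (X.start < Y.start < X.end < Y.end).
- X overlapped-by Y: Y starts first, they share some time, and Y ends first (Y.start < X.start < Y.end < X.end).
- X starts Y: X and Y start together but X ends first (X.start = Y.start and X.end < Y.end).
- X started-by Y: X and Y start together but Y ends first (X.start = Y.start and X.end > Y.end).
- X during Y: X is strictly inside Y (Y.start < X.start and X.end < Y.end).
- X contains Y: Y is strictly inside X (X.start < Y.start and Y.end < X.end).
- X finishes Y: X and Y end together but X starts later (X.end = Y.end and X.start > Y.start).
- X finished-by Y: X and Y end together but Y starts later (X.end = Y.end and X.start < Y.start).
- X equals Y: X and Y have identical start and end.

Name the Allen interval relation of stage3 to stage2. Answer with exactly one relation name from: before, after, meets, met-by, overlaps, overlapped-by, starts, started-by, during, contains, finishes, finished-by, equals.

stage3 = [Thu 18:00, Sat 04:00]; stage2 = [Tue 11:00, Wed 13:00].
Compare endpoints: stage3.start > stage2.start, stage3.start > stage2.end, stage3.end > stage2.start, stage3.end > stage2.end.
That pattern is 'after'.

after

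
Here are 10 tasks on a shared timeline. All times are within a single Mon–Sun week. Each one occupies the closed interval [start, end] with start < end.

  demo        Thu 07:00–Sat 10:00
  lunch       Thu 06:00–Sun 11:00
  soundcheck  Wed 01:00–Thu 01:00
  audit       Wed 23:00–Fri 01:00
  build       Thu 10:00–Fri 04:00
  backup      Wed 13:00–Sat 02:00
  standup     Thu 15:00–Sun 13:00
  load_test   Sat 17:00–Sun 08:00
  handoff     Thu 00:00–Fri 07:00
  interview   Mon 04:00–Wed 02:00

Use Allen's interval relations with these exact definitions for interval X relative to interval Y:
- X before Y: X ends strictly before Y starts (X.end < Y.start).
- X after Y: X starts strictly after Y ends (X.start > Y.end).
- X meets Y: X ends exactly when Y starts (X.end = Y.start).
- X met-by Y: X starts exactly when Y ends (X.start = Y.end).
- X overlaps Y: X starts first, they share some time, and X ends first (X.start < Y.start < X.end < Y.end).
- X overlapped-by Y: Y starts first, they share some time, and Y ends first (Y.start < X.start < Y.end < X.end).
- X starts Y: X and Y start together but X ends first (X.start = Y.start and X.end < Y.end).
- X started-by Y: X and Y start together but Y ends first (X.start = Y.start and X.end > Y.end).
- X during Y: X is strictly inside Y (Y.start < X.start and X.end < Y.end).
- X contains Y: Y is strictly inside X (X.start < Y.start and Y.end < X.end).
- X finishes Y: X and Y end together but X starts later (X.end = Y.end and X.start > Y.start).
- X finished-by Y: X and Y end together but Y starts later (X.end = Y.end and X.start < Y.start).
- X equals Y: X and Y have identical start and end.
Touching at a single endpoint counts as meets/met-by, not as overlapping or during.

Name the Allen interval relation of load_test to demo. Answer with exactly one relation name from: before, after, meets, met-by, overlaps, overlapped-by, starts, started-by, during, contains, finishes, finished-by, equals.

after

load_test = [Sat 17:00, Sun 08:00]; demo = [Thu 07:00, Sat 10:00].
Compare endpoints: load_test.start > demo.start, load_test.start > demo.end, load_test.end > demo.start, load_test.end > demo.end.
That pattern is 'after'.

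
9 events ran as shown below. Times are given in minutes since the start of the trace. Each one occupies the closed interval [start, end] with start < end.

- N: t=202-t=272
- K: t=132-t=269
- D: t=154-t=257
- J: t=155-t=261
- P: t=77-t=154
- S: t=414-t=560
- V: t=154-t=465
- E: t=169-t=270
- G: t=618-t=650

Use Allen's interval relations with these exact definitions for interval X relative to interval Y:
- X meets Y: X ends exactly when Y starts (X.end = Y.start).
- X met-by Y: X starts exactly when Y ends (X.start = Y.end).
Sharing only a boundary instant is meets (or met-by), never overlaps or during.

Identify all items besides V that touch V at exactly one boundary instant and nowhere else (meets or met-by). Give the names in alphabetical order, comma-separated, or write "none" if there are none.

P

Target V = [t=154, t=465].
D [t=154, t=257] → starts → no.
E [t=169, t=270] → during → no.
G [t=618, t=650] → after → no.
J [t=155, t=261] → during → no.
K [t=132, t=269] → overlaps → no.
N [t=202, t=272] → during → no.
P [t=77, t=154] → meets → yes.
S [t=414, t=560] → overlapped-by → no.
Result: P.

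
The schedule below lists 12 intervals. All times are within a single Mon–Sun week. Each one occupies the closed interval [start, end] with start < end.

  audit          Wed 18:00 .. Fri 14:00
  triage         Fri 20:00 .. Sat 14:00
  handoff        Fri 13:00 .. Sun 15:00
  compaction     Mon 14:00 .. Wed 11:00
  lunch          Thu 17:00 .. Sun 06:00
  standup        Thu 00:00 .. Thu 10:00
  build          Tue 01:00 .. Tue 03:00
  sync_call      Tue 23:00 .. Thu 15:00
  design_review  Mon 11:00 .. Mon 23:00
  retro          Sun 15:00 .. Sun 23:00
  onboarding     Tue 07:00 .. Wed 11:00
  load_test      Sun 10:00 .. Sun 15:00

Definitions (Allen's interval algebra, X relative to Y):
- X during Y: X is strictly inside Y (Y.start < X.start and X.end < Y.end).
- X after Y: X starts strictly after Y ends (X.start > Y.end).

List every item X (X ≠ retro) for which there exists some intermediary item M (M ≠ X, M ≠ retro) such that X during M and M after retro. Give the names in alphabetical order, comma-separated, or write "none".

none

Target retro = [Sun 15:00, Sun 23:00].
Intermediaries M with M after retro: none.
Union: none.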